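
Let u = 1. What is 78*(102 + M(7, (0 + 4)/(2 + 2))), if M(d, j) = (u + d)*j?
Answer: 8580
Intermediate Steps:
M(d, j) = j*(1 + d) (M(d, j) = (1 + d)*j = j*(1 + d))
78*(102 + M(7, (0 + 4)/(2 + 2))) = 78*(102 + ((0 + 4)/(2 + 2))*(1 + 7)) = 78*(102 + (4/4)*8) = 78*(102 + (4*(¼))*8) = 78*(102 + 1*8) = 78*(102 + 8) = 78*110 = 8580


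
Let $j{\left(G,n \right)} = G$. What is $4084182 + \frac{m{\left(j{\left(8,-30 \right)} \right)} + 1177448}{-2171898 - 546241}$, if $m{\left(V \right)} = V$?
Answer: $\frac{11101373199842}{2718139} \approx 4.0842 \cdot 10^{6}$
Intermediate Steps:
$4084182 + \frac{m{\left(j{\left(8,-30 \right)} \right)} + 1177448}{-2171898 - 546241} = 4084182 + \frac{8 + 1177448}{-2171898 - 546241} = 4084182 + \frac{1177456}{-2718139} = 4084182 + 1177456 \left(- \frac{1}{2718139}\right) = 4084182 - \frac{1177456}{2718139} = \frac{11101373199842}{2718139}$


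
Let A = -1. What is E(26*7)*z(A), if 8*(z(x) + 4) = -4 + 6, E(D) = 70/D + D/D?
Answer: -135/26 ≈ -5.1923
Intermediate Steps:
E(D) = 1 + 70/D (E(D) = 70/D + 1 = 1 + 70/D)
z(x) = -15/4 (z(x) = -4 + (-4 + 6)/8 = -4 + (1/8)*2 = -4 + 1/4 = -15/4)
E(26*7)*z(A) = ((70 + 26*7)/((26*7)))*(-15/4) = ((70 + 182)/182)*(-15/4) = ((1/182)*252)*(-15/4) = (18/13)*(-15/4) = -135/26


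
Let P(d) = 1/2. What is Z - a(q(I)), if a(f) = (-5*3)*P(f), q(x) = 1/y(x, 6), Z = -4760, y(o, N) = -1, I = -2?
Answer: -9505/2 ≈ -4752.5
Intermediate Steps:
P(d) = ½
q(x) = -1 (q(x) = 1/(-1) = -1)
a(f) = -15/2 (a(f) = -5*3*(½) = -15*½ = -15/2)
Z - a(q(I)) = -4760 - 1*(-15/2) = -4760 + 15/2 = -9505/2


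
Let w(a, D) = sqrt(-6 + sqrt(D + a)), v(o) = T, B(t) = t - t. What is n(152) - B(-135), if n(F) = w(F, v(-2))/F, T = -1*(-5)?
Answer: sqrt(-6 + sqrt(157))/152 ≈ 0.016812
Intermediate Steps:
B(t) = 0
T = 5
v(o) = 5
n(F) = sqrt(-6 + sqrt(5 + F))/F
n(152) - B(-135) = sqrt(-6 + sqrt(5 + 152))/152 - 1*0 = sqrt(-6 + sqrt(157))/152 + 0 = sqrt(-6 + sqrt(157))/152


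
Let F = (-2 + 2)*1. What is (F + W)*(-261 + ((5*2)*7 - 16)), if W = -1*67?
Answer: 13869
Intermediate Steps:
W = -67
F = 0 (F = 0*1 = 0)
(F + W)*(-261 + ((5*2)*7 - 16)) = (0 - 67)*(-261 + ((5*2)*7 - 16)) = -67*(-261 + (10*7 - 16)) = -67*(-261 + (70 - 16)) = -67*(-261 + 54) = -67*(-207) = 13869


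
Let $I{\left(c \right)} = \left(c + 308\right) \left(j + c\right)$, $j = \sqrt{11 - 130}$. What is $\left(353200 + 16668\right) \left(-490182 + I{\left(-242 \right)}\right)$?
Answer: $-187210167672 + 24411288 i \sqrt{119} \approx -1.8721 \cdot 10^{11} + 2.663 \cdot 10^{8} i$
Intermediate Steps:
$j = i \sqrt{119}$ ($j = \sqrt{-119} = i \sqrt{119} \approx 10.909 i$)
$I{\left(c \right)} = \left(308 + c\right) \left(c + i \sqrt{119}\right)$ ($I{\left(c \right)} = \left(c + 308\right) \left(i \sqrt{119} + c\right) = \left(308 + c\right) \left(c + i \sqrt{119}\right)$)
$\left(353200 + 16668\right) \left(-490182 + I{\left(-242 \right)}\right) = \left(353200 + 16668\right) \left(-490182 + \left(\left(-242\right)^{2} + 308 \left(-242\right) + 308 i \sqrt{119} + i \left(-242\right) \sqrt{119}\right)\right) = 369868 \left(-490182 + \left(58564 - 74536 + 308 i \sqrt{119} - 242 i \sqrt{119}\right)\right) = 369868 \left(-490182 - \left(15972 - 66 i \sqrt{119}\right)\right) = 369868 \left(-506154 + 66 i \sqrt{119}\right) = -187210167672 + 24411288 i \sqrt{119}$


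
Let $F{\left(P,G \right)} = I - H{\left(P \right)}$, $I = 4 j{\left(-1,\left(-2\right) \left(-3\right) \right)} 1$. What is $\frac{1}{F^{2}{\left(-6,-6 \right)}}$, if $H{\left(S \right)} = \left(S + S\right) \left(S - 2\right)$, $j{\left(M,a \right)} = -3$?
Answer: $\frac{1}{11664} \approx 8.5734 \cdot 10^{-5}$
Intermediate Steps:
$H{\left(S \right)} = 2 S \left(-2 + S\right)$
$I = -12$ ($I = 4 \left(-3\right) 1 = \left(-12\right) 1 = -12$)
$F{\left(P,G \right)} = -12 - 2 P \left(-2 + P\right)$
$\frac{1}{F^{2}{\left(-6,-6 \right)}} = \frac{1}{\left(-12 - - 12 \left(-2 - 6\right)\right)^{2}} = \frac{1}{\left(-12 - \left(-12\right) \left(-8\right)\right)^{2}} = \frac{1}{\left(-12 - 96\right)^{2}} = \frac{1}{\left(-108\right)^{2}} = \frac{1}{11664}$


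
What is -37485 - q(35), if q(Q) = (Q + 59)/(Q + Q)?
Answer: -1312022/35 ≈ -37486.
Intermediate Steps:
q(Q) = (59 + Q)/(2*Q) (q(Q) = (59 + Q)/((2*Q)) = (59 + Q)*(1/(2*Q)) = (59 + Q)/(2*Q))
-37485 - q(35) = -37485 - (59 + 35)/(2*35) = -37485 - 94/(2*35) = -37485 - 1*47/35 = -37485 - 47/35 = -1312022/35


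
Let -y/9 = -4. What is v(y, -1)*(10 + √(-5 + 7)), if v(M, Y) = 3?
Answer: 30 + 3*√2 ≈ 34.243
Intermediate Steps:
y = 36 (y = -9*(-4) = 36)
v(y, -1)*(10 + √(-5 + 7)) = 3*(10 + √(-5 + 7)) = 3*(10 + √2) = 30 + 3*√2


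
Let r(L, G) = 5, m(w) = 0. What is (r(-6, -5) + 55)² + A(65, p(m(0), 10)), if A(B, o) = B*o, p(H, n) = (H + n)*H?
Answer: 3600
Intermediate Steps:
p(H, n) = H*(H + n)
(r(-6, -5) + 55)² + A(65, p(m(0), 10)) = (5 + 55)² + 65*(0*(0 + 10)) = 60² + 65*(0*10) = 3600 + 65*0 = 3600 + 0 = 3600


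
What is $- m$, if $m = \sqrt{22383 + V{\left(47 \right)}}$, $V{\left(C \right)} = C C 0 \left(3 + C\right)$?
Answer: $- 3 \sqrt{2487} \approx -149.61$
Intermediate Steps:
$V{\left(C \right)} = 0$ ($V{\left(C \right)} = C^{2} \cdot 0 = 0$)
$m = 3 \sqrt{2487}$ ($m = \sqrt{22383 + 0} = \sqrt{22383} = 3 \sqrt{2487} \approx 149.61$)
$- m = - 3 \sqrt{2487}$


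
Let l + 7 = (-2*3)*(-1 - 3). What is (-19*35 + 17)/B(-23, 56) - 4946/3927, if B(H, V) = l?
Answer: -154634/3927 ≈ -39.377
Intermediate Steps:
l = 17 (l = -7 + (-2*3)*(-1 - 3) = -7 - 6*(-4) = -7 + 24 = 17)
B(H, V) = 17
(-19*35 + 17)/B(-23, 56) - 4946/3927 = (-19*35 + 17)/17 - 4946/3927 = (-665 + 17)*(1/17) - 4946*1/3927 = -648*1/17 - 4946/3927 = -648/17 - 4946/3927 = -154634/3927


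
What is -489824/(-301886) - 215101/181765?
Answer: 12048439437/27436154395 ≈ 0.43914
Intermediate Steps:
-489824/(-301886) - 215101/181765 = -489824*(-1/301886) - 215101*1/181765 = 244912/150943 - 215101/181765 = 12048439437/27436154395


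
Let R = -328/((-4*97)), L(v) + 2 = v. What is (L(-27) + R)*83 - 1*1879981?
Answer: -182584830/97 ≈ -1.8823e+6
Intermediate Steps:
L(v) = -2 + v
R = 82/97 (R = -328/(-388) = -328*(-1/388) = 82/97 ≈ 0.84536)
(L(-27) + R)*83 - 1*1879981 = ((-2 - 27) + 82/97)*83 - 1*1879981 = (-29 + 82/97)*83 - 1879981 = -2731/97*83 - 1879981 = -226673/97 - 1879981 = -182584830/97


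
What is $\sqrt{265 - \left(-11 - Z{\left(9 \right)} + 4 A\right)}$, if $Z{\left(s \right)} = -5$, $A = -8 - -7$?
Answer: $5 \sqrt{11} \approx 16.583$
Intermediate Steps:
$A = -1$ ($A = -8 + 7 = -1$)
$\sqrt{265 - \left(-11 - Z{\left(9 \right)} + 4 A\right)} = \sqrt{265 + \left(\left(-16 - -4\right) + \left(-5 + 27\right)\right)} = \sqrt{265 + \left(\left(-16 + 4\right) + 22\right)} = \sqrt{265 + \left(-12 + 22\right)} = \sqrt{265 + 10} = \sqrt{275} = 5 \sqrt{11}$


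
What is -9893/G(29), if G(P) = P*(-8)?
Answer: 9893/232 ≈ 42.642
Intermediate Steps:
G(P) = -8*P
-9893/G(29) = -9893/((-8*29)) = -9893/(-232) = -9893*(-1/232) = 9893/232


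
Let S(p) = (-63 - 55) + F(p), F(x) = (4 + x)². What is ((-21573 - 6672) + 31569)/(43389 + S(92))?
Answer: 3324/52487 ≈ 0.063330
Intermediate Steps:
S(p) = -118 + (4 + p)² (S(p) = (-63 - 55) + (4 + p)² = -118 + (4 + p)²)
((-21573 - 6672) + 31569)/(43389 + S(92)) = ((-21573 - 6672) + 31569)/(43389 + (-118 + (4 + 92)²)) = (-28245 + 31569)/(43389 + (-118 + 96²)) = 3324/(43389 + (-118 + 9216)) = 3324/(43389 + 9098) = 3324/52487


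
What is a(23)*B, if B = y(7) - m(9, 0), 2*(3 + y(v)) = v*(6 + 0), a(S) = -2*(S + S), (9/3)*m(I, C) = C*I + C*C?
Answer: -1656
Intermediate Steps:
m(I, C) = C²/3 + C*I/3 (m(I, C) = (C*I + C*C)/3 = (C*I + C²)/3 = (C² + C*I)/3 = C²/3 + C*I/3)
a(S) = -4*S
y(v) = -3 + 3*v (y(v) = -3 + (v*(6 + 0))/2 = -3 + (v*6)/2 = -3 + (6*v)/2 = -3 + 3*v)
B = 18 (B = (-3 + 3*7) - 0*(0 + 9)/3 = (-3 + 21) - 0*9/3 = 18 - 1*0 = 18 + 0 = 18)
a(23)*B = -4*23*18 = -92*18 = -1656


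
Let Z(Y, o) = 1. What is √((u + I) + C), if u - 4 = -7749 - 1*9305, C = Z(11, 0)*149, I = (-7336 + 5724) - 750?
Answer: I*√19263 ≈ 138.79*I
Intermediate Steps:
I = -2362 (I = -1612 - 750 = -2362)
C = 149 (C = 1*149 = 149)
u = -17050 (u = 4 + (-7749 - 1*9305) = 4 + (-7749 - 9305) = 4 - 17054 = -17050)
√((u + I) + C) = √((-17050 - 2362) + 149) = √(-19412 + 149) = √(-19263) = I*√19263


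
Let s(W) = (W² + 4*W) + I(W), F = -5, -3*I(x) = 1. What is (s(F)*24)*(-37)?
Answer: -4144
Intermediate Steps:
I(x) = -⅓ (I(x) = -⅓*1 = -⅓)
s(W) = -⅓ + W² + 4*W (s(W) = (W² + 4*W) - ⅓ = -⅓ + W² + 4*W)
(s(F)*24)*(-37) = ((-⅓ + (-5)² + 4*(-5))*24)*(-37) = ((-⅓ + 25 - 20)*24)*(-37) = ((14/3)*24)*(-37) = 112*(-37) = -4144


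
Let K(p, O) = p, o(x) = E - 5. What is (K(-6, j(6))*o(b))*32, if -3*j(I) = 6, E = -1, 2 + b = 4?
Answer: 1152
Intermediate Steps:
b = 2 (b = -2 + 4 = 2)
o(x) = -6 (o(x) = -1 - 5 = -6)
j(I) = -2 (j(I) = -1/3*6 = -2)
(K(-6, j(6))*o(b))*32 = -6*(-6)*32 = 36*32 = 1152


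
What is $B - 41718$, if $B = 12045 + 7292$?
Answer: $-22381$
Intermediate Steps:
$B = 19337$
$B - 41718 = 19337 - 41718 = -22381$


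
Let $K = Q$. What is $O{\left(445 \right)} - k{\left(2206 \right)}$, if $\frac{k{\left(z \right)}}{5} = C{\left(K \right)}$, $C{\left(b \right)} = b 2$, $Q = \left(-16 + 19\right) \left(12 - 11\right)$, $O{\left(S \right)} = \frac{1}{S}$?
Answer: $- \frac{13349}{445} \approx -29.998$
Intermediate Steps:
$Q = 3$ ($Q = 3 \cdot 1 = 3$)
$K = 3$
$C{\left(b \right)} = 2 b$
$k{\left(z \right)} = 30$ ($k{\left(z \right)} = 5 \cdot 2 \cdot 3 = 5 \cdot 6 = 30$)
$O{\left(445 \right)} - k{\left(2206 \right)} = \frac{1}{445} - 30 = - \frac{13349}{445}$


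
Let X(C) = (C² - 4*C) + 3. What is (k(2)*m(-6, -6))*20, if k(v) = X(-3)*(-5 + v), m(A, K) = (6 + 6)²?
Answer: -207360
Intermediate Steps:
m(A, K) = 144 (m(A, K) = 12² = 144)
X(C) = 3 + C² - 4*C
k(v) = -120 + 24*v (k(v) = (3 + (-3)² - 4*(-3))*(-5 + v) = (3 + 9 + 12)*(-5 + v) = 24*(-5 + v) = -120 + 24*v)
(k(2)*m(-6, -6))*20 = ((-120 + 24*2)*144)*20 = ((-120 + 48)*144)*20 = -72*144*20 = -10368*20 = -207360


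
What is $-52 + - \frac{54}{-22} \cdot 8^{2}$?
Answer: $\frac{1156}{11} \approx 105.09$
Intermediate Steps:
$-52 + - \frac{54}{-22} \cdot 8^{2} = -52 + \left(-54\right) \left(- \frac{1}{22}\right) 64 = -52 + \frac{27}{11} \cdot 64 = -52 + \frac{1728}{11} = \frac{1156}{11}$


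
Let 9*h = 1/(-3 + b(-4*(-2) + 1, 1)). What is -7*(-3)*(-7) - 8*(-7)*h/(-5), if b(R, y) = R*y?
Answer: -19873/135 ≈ -147.21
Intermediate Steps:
h = 1/54 (h = 1/(9*(-3 + (-4*(-2) + 1)*1)) = 1/(9*(-3 + (8 + 1)*1)) = 1/(9*(-3 + 9*1)) = 1/(9*(-3 + 9)) = (1/9)/6 = (1/9)*(1/6) = 1/54 ≈ 0.018519)
-7*(-3)*(-7) - 8*(-7)*h/(-5) = -7*(-3)*(-7) - 8*(-7)*(1/54)/(-5) = 21*(-7) - (-56)*(1/54)*(-1/5) = -147 - (-56)*(-1)/270 = -147 - 1*28/135 = -147 - 28/135 = -19873/135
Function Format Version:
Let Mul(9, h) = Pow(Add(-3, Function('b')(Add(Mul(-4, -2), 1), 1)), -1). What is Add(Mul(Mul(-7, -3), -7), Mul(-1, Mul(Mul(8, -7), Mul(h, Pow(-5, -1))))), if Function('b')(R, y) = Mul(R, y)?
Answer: Rational(-19873, 135) ≈ -147.21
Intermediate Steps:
h = Rational(1, 54) (h = Mul(Rational(1, 9), Pow(Add(-3, Mul(Add(Mul(-4, -2), 1), 1)), -1)) = Mul(Rational(1, 9), Pow(Add(-3, Mul(Add(8, 1), 1)), -1)) = Mul(Rational(1, 9), Pow(Add(-3, Mul(9, 1)), -1)) = Mul(Rational(1, 9), Pow(Add(-3, 9), -1)) = Mul(Rational(1, 9), Pow(6, -1)) = Mul(Rational(1, 9), Rational(1, 6)) = Rational(1, 54) ≈ 0.018519)
Add(Mul(Mul(-7, -3), -7), Mul(-1, Mul(Mul(8, -7), Mul(h, Pow(-5, -1))))) = Add(Mul(Mul(-7, -3), -7), Mul(-1, Mul(Mul(8, -7), Mul(Rational(1, 54), Pow(-5, -1))))) = Add(Mul(21, -7), Mul(-1, Mul(-56, Mul(Rational(1, 54), Rational(-1, 5))))) = Add(-147, Mul(-1, Mul(-56, Rational(-1, 270)))) = Add(-147, Mul(-1, Rational(28, 135))) = Add(-147, Rational(-28, 135)) = Rational(-19873, 135)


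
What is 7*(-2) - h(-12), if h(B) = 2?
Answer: -16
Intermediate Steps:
7*(-2) - h(-12) = 7*(-2) - 1*2 = -14 - 2 = -16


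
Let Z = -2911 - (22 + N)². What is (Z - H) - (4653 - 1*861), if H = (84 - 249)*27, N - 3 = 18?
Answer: -4097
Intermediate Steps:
N = 21 (N = 3 + 18 = 21)
Z = -4760 (Z = -2911 - (22 + 21)² = -2911 - 1*43² = -2911 - 1*1849 = -2911 - 1849 = -4760)
H = -4455 (H = -165*27 = -4455)
(Z - H) - (4653 - 1*861) = (-4760 - 1*(-4455)) - (4653 - 1*861) = (-4760 + 4455) - (4653 - 861) = -305 - 1*3792 = -305 - 3792 = -4097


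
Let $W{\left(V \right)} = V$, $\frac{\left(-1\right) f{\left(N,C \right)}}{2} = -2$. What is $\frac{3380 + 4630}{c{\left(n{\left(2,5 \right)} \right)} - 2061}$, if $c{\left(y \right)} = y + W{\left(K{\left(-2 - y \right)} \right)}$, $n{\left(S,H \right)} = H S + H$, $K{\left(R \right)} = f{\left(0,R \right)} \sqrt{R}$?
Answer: $- \frac{4097115}{1046597} - \frac{8010 i \sqrt{17}}{1046597} \approx -3.9147 - 0.031556 i$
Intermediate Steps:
$f{\left(N,C \right)} = 4$ ($f{\left(N,C \right)} = \left(-2\right) \left(-2\right) = 4$)
$K{\left(R \right)} = 4 \sqrt{R}$
$n{\left(S,H \right)} = H + H S$
$c{\left(y \right)} = y + 4 \sqrt{-2 - y}$
$\frac{3380 + 4630}{c{\left(n{\left(2,5 \right)} \right)} - 2061} = \frac{3380 + 4630}{\left(5 \left(1 + 2\right) + 4 \sqrt{-2 - 5 \left(1 + 2\right)}\right) - 2061} = \frac{8010}{\left(5 \cdot 3 + 4 \sqrt{-2 - 5 \cdot 3}\right) - 2061} = \frac{8010}{\left(15 + 4 \sqrt{-2 - 15}\right) - 2061} = \frac{8010}{\left(15 + 4 \sqrt{-17}\right) - 2061} = \frac{8010}{\left(15 + 4 i \sqrt{17}\right) - 2061} = \frac{8010}{-2046 + 4 i \sqrt{17}}$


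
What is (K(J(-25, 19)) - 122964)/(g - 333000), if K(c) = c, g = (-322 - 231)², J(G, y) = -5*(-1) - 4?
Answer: 122963/27191 ≈ 4.5222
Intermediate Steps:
J(G, y) = 1 (J(G, y) = 5 - 4 = 1)
g = 305809 (g = (-553)² = 305809)
(K(J(-25, 19)) - 122964)/(g - 333000) = (1 - 122964)/(305809 - 333000) = -122963/(-27191) = -122963*(-1/27191) = 122963/27191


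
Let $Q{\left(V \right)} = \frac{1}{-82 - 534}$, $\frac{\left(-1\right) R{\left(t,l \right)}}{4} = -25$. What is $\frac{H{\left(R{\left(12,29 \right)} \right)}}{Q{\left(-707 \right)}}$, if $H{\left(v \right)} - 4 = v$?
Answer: $-64064$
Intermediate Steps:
$R{\left(t,l \right)} = 100$ ($R{\left(t,l \right)} = \left(-4\right) \left(-25\right) = 100$)
$Q{\left(V \right)} = - \frac{1}{616}$ ($Q{\left(V \right)} = \frac{1}{-616} = - \frac{1}{616}$)
$H{\left(v \right)} = 4 + v$
$\frac{H{\left(R{\left(12,29 \right)} \right)}}{Q{\left(-707 \right)}} = \frac{4 + 100}{- \frac{1}{616}} = 104 \left(-616\right) = -64064$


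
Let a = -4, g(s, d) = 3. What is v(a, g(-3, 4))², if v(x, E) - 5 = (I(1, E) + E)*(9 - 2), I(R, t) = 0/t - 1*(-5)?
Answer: 3721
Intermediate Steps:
I(R, t) = 5 (I(R, t) = 0 + 5 = 5)
v(x, E) = 40 + 7*E (v(x, E) = 5 + (5 + E)*(9 - 2) = 5 + (5 + E)*7 = 5 + (35 + 7*E) = 40 + 7*E)
v(a, g(-3, 4))² = (40 + 7*3)² = (40 + 21)² = 61² = 3721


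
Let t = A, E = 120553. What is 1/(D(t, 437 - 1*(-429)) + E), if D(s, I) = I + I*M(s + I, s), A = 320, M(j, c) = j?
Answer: 1/1148495 ≈ 8.7070e-7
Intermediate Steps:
t = 320
D(s, I) = I + I*(I + s) (D(s, I) = I + I*(s + I) = I + I*(I + s))
1/(D(t, 437 - 1*(-429)) + E) = 1/((437 - 1*(-429))*(1 + (437 - 1*(-429)) + 320) + 120553) = 1/((437 + 429)*(1 + (437 + 429) + 320) + 120553) = 1/(866*(1 + 866 + 320) + 120553) = 1/(866*1187 + 120553) = 1/(1027942 + 120553) = 1/1148495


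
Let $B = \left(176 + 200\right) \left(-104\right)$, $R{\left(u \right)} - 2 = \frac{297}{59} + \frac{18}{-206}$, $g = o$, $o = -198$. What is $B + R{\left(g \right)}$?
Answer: $- \frac{237592794}{6077} \approx -39097.0$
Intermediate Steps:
$g = -198$
$R{\left(u \right)} = \frac{42214}{6077}$ ($R{\left(u \right)} = 2 + \left(\frac{297}{59} + \frac{18}{-206}\right) = 2 + \left(297 \cdot \frac{1}{59} + 18 \left(- \frac{1}{206}\right)\right) = 2 + \left(\frac{297}{59} - \frac{9}{103}\right) = 2 + \frac{30060}{6077} = \frac{42214}{6077}$)
$B = -39104$ ($B = 376 \left(-104\right) = -39104$)
$B + R{\left(g \right)} = -39104 + \frac{42214}{6077} = - \frac{237592794}{6077}$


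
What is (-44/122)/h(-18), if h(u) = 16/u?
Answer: 99/244 ≈ 0.40574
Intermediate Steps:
(-44/122)/h(-18) = (-44/122)/((16/(-18))) = (-44*1/122)/((16*(-1/18))) = -22/61/(-8/9) = -9/8*(-22/61) = 99/244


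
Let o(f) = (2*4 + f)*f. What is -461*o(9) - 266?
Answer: -70799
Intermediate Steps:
o(f) = f*(8 + f) (o(f) = (8 + f)*f = f*(8 + f))
-461*o(9) - 266 = -4149*(8 + 9) - 266 = -4149*17 - 266 = -461*153 - 266 = -70533 - 266 = -70799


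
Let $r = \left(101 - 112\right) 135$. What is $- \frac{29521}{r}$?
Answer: $\frac{29521}{1485} \approx 19.879$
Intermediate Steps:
$r = -1485$ ($r = \left(-11\right) 135 = -1485$)
$- \frac{29521}{r} = - \frac{29521}{-1485} = \left(-29521\right) \left(- \frac{1}{1485}\right) = \frac{29521}{1485}$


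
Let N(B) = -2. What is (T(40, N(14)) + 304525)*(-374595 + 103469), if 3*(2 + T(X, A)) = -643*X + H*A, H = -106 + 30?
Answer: -240760159126/3 ≈ -8.0253e+10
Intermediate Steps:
H = -76
T(X, A) = -2 - 643*X/3 - 76*A/3 (T(X, A) = -2 + (-643*X - 76*A)/3 = -2 + (-643*X/3 - 76*A/3) = -2 - 643*X/3 - 76*A/3)
(T(40, N(14)) + 304525)*(-374595 + 103469) = ((-2 - 643/3*40 - 76/3*(-2)) + 304525)*(-374595 + 103469) = ((-2 - 25720/3 + 152/3) + 304525)*(-271126) = (-25574/3 + 304525)*(-271126) = (888001/3)*(-271126) = -240760159126/3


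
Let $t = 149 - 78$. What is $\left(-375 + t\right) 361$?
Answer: $-109744$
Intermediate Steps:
$t = 71$
$\left(-375 + t\right) 361 = \left(-375 + 71\right) 361 = \left(-304\right) 361 = -109744$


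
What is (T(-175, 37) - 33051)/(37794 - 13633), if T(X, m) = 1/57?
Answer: -1883906/1377177 ≈ -1.3679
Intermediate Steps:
T(X, m) = 1/57
(T(-175, 37) - 33051)/(37794 - 13633) = (1/57 - 33051)/(37794 - 13633) = -1883906/57/24161 = -1883906/57*1/24161 = -1883906/1377177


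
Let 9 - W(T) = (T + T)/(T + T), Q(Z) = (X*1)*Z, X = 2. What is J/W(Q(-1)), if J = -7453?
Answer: -7453/8 ≈ -931.63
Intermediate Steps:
Q(Z) = 2*Z (Q(Z) = (2*1)*Z = 2*Z)
W(T) = 8 (W(T) = 9 - (T + T)/(T + T) = 9 - 2*T/(2*T) = 9 - 2*T*1/(2*T) = 9 - 1*1 = 9 - 1 = 8)
J/W(Q(-1)) = -7453/8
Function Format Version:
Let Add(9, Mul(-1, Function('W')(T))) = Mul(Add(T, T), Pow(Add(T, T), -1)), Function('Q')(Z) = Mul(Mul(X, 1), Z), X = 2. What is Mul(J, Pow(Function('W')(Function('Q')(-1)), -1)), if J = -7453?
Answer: Rational(-7453, 8) ≈ -931.63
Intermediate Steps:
Function('Q')(Z) = Mul(2, Z) (Function('Q')(Z) = Mul(Mul(2, 1), Z) = Mul(2, Z))
Function('W')(T) = 8 (Function('W')(T) = Add(9, Mul(-1, Mul(Add(T, T), Pow(Add(T, T), -1)))) = Add(9, Mul(-1, Mul(Mul(2, T), Pow(Mul(2, T), -1)))) = Add(9, Mul(-1, Mul(Mul(2, T), Mul(Rational(1, 2), Pow(T, -1))))) = Add(9, Mul(-1, 1)) = Add(9, -1) = 8)
Mul(J, Pow(Function('W')(Function('Q')(-1)), -1)) = Mul(-7453, Pow(8, -1)) = Mul(-7453, Rational(1, 8)) = Rational(-7453, 8)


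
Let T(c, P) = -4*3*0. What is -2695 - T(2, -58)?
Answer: -2695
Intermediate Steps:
T(c, P) = 0 (T(c, P) = -12*0 = 0)
-2695 - T(2, -58) = -2695 - 1*0 = -2695 + 0 = -2695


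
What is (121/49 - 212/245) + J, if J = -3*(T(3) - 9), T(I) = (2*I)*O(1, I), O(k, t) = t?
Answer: -6222/245 ≈ -25.396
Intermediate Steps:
T(I) = 2*I² (T(I) = (2*I)*I = 2*I²)
J = -27 (J = -3*(2*3² - 9) = -3*(2*9 - 9) = -3*(18 - 9) = -3*9 = -27)
(121/49 - 212/245) + J = (121/49 - 212/245) - 27 = 393/245 - 27 = -6222/245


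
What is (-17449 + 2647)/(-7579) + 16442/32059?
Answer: 599151236/242975161 ≈ 2.4659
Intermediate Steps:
(-17449 + 2647)/(-7579) + 16442/32059 = -14802*(-1/7579) + 16442*(1/32059) = 14802/7579 + 16442/32059 = 599151236/242975161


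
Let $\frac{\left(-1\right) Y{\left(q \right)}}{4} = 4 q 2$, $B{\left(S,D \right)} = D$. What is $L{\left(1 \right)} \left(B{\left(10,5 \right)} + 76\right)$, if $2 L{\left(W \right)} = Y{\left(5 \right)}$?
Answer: $-6480$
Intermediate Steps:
$Y{\left(q \right)} = - 32 q$ ($Y{\left(q \right)} = - 4 \cdot 4 q 2 = - 4 \cdot 8 q = - 32 q$)
$L{\left(W \right)} = -80$ ($L{\left(W \right)} = \frac{\left(-32\right) 5}{2} = \frac{1}{2} \left(-160\right) = -80$)
$L{\left(1 \right)} \left(B{\left(10,5 \right)} + 76\right) = - 80 \left(5 + 76\right) = \left(-80\right) 81 = -6480$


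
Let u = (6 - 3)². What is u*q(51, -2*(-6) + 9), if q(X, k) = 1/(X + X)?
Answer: 3/34 ≈ 0.088235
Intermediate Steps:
q(X, k) = 1/(2*X)
u = 9 (u = 3² = 9)
u*q(51, -2*(-6) + 9) = 9*((½)/51) = 9*((½)*(1/51)) = 9*(1/102) = 3/34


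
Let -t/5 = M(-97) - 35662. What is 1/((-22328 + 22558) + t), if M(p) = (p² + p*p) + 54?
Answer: 1/84180 ≈ 1.1879e-5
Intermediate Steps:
M(p) = 54 + 2*p² (M(p) = (p² + p²) + 54 = 2*p² + 54 = 54 + 2*p²)
t = 83950 (t = -5*((54 + 2*(-97)²) - 35662) = -5*((54 + 2*9409) - 35662) = -5*((54 + 18818) - 35662) = -5*(18872 - 35662) = -5*(-16790) = 83950)
1/((-22328 + 22558) + t) = 1/((-22328 + 22558) + 83950) = 1/(230 + 83950) = 1/84180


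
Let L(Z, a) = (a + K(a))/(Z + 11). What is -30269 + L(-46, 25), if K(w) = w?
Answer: -211893/7 ≈ -30270.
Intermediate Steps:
L(Z, a) = 2*a/(11 + Z) (L(Z, a) = (a + a)/(Z + 11) = (2*a)/(11 + Z) = 2*a/(11 + Z))
-30269 + L(-46, 25) = -30269 + 2*25/(11 - 46) = -30269 + 2*25/(-35) = -30269 + 2*25*(-1/35) = -30269 - 10/7 = -211893/7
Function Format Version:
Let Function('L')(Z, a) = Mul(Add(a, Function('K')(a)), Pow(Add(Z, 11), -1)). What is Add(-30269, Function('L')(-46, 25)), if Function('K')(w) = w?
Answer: Rational(-211893, 7) ≈ -30270.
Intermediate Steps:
Function('L')(Z, a) = Mul(2, a, Pow(Add(11, Z), -1)) (Function('L')(Z, a) = Mul(Add(a, a), Pow(Add(Z, 11), -1)) = Mul(Mul(2, a), Pow(Add(11, Z), -1)) = Mul(2, a, Pow(Add(11, Z), -1)))
Add(-30269, Function('L')(-46, 25)) = Add(-30269, Mul(2, 25, Pow(Add(11, -46), -1))) = Add(-30269, Mul(2, 25, Pow(-35, -1))) = Add(-30269, Mul(2, 25, Rational(-1, 35))) = Add(-30269, Rational(-10, 7)) = Rational(-211893, 7)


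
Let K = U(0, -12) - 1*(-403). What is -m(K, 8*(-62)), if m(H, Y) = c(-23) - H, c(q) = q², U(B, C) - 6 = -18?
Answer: -138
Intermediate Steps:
U(B, C) = -12 (U(B, C) = 6 - 18 = -12)
K = 391 (K = -12 - 1*(-403) = -12 + 403 = 391)
m(H, Y) = 529 - H (m(H, Y) = (-23)² - H = 529 - H)
-m(K, 8*(-62)) = -(529 - 1*391) = -(529 - 391) = -1*138 = -138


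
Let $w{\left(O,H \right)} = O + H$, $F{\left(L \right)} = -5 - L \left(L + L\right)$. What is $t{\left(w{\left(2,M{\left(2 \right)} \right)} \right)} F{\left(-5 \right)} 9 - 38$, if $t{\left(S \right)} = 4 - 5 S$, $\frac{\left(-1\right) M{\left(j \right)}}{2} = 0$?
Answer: $2932$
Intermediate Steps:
$M{\left(j \right)} = 0$ ($M{\left(j \right)} = \left(-2\right) 0 = 0$)
$F{\left(L \right)} = -5 - 2 L^{2}$ ($F{\left(L \right)} = -5 - L 2 L = -5 - 2 L^{2}$)
$w{\left(O,H \right)} = H + O$
$t{\left(w{\left(2,M{\left(2 \right)} \right)} \right)} F{\left(-5 \right)} 9 - 38 = \left(4 - 5 \left(0 + 2\right)\right) \left(-5 - 2 \left(-5\right)^{2}\right) 9 - 38 = \left(4 - 10\right) \left(-5 - 50\right) 9 - 38 = - 6 \left(\left(-55\right) 9\right) - 38 = \left(-6\right) \left(-495\right) - 38 = 2970 - 38 = 2932$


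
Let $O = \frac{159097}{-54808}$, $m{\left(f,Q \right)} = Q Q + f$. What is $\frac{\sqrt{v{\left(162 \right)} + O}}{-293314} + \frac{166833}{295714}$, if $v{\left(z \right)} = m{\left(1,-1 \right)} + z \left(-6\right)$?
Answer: $\frac{166833}{295714} - \frac{i \sqrt{730629786614}}{8037976856} \approx 0.56417 - 0.00010634 i$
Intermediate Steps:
$m{\left(f,Q \right)} = f + Q^{2}$ ($m{\left(f,Q \right)} = Q^{2} + f = f + Q^{2}$)
$O = - \frac{159097}{54808}$ ($O = 159097 \left(- \frac{1}{54808}\right) = - \frac{159097}{54808} \approx -2.9028$)
$v{\left(z \right)} = 2 - 6 z$ ($v{\left(z \right)} = \left(1 + \left(-1\right)^{2}\right) + z \left(-6\right) = \left(1 + 1\right) - 6 z = 2 - 6 z$)
$\frac{\sqrt{v{\left(162 \right)} + O}}{-293314} + \frac{166833}{295714} = \frac{\sqrt{\left(2 - 972\right) - \frac{159097}{54808}}}{-293314} + \frac{166833}{295714} = \sqrt{\left(2 - 972\right) - \frac{159097}{54808}} \left(- \frac{1}{293314}\right) + 166833 \cdot \frac{1}{295714} = \sqrt{-970 - \frac{159097}{54808}} \left(- \frac{1}{293314}\right) + \frac{166833}{295714} = \sqrt{- \frac{53322857}{54808}} \left(- \frac{1}{293314}\right) + \frac{166833}{295714} = \frac{i \sqrt{730629786614}}{27404} \left(- \frac{1}{293314}\right) + \frac{166833}{295714} = - \frac{i \sqrt{730629786614}}{8037976856} + \frac{166833}{295714} = \frac{166833}{295714} - \frac{i \sqrt{730629786614}}{8037976856}$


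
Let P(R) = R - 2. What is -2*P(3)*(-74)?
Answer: 148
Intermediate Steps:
P(R) = -2 + R
-2*P(3)*(-74) = -2*(-2 + 3)*(-74) = -2*1*(-74) = -2*(-74) = 148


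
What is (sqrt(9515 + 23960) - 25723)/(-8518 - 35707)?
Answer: 887/1525 - sqrt(1339)/8845 ≈ 0.57750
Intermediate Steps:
(sqrt(9515 + 23960) - 25723)/(-8518 - 35707) = (sqrt(33475) - 25723)/(-44225) = (5*sqrt(1339) - 25723)*(-1/44225) = (-25723 + 5*sqrt(1339))*(-1/44225) = 887/1525 - sqrt(1339)/8845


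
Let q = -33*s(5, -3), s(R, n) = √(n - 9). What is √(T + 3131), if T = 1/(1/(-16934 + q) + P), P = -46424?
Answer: √((2461416900293 + 9593333838*I*√3)/(786144017 + 3063984*I*√3)) ≈ 55.955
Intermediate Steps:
s(R, n) = √(-9 + n)
q = -66*I*√3 (q = -33*√(-9 - 3) = -66*I*√3 ≈ -114.32*I)
T = 1/(-46424 + 1/(-16934 - 66*I*√3)) (T = 1/(1/(-16934 - 66*I*√3) - 46424) = 1/(-46424 + 1/(-16934 - 66*I*√3)) ≈ -2.1541e-5 - 0.e-16*I)
√(T + 3131) = √(2*(-33*√3 + 8467*I)/(-786144017*I + 3063984*√3) + 3131) = √(3131 + 2*(-33*√3 + 8467*I)/(-786144017*I + 3063984*√3))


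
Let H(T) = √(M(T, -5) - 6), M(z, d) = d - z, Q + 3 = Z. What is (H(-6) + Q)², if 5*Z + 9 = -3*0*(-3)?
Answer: 451/25 - 48*I*√5/5 ≈ 18.04 - 21.466*I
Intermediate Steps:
Z = -9/5 (Z = -9/5 + (-3*0*(-3))/5 = -9/5 + (0*(-3))/5 = -9/5 + (⅕)*0 = -9/5 + 0 = -9/5 ≈ -1.8000)
Q = -24/5 (Q = -3 - 9/5 = -24/5 ≈ -4.8000)
H(T) = √(-11 - T) (H(T) = √((-5 - T) - 6) = √(-11 - T))
(H(-6) + Q)² = (√(-11 - 1*(-6)) - 24/5)² = (√(-11 + 6) - 24/5)² = (√(-5) - 24/5)² = (I*√5 - 24/5)² = (-24/5 + I*√5)²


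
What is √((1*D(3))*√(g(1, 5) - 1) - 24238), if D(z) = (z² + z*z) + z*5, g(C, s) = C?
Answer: I*√24238 ≈ 155.69*I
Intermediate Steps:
D(z) = 2*z² + 5*z (D(z) = (z² + z²) + 5*z = 2*z² + 5*z)
√((1*D(3))*√(g(1, 5) - 1) - 24238) = √((1*(3*(5 + 2*3)))*√(1 - 1) - 24238) = √((1*(3*(5 + 6)))*√0 - 24238) = √((1*(3*11))*0 - 24238) = √((1*33)*0 - 24238) = √(33*0 - 24238) = √(0 - 24238) = √(-24238) = I*√24238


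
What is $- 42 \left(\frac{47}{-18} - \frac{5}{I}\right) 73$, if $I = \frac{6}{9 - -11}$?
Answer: $\frac{177317}{3} \approx 59106.0$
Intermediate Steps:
$I = \frac{3}{10}$ ($I = \frac{6}{9 + 11} = \frac{6}{20} = 6 \cdot \frac{1}{20} = \frac{3}{10} \approx 0.3$)
$- 42 \left(\frac{47}{-18} - \frac{5}{I}\right) 73 = - 42 \left(\frac{47}{-18} - \frac{5}{\frac{3}{10}}\right) 73 = - 42 \left(47 \left(- \frac{1}{18}\right) - \frac{50}{3}\right) 73 = - 42 \left(- \frac{47}{18} - \frac{50}{3}\right) 73 = \left(-42\right) \left(- \frac{347}{18}\right) 73 = \frac{2429}{3} \cdot 73 = \frac{177317}{3}$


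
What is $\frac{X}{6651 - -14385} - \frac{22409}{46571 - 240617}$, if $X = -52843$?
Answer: $- \frac{543476503}{226775092} \approx -2.3965$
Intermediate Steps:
$\frac{X}{6651 - -14385} - \frac{22409}{46571 - 240617} = - \frac{52843}{6651 - -14385} - \frac{22409}{46571 - 240617} = - \frac{52843}{6651 + 14385} - \frac{22409}{46571 - 240617} = - \frac{52843}{21036} - \frac{22409}{-194046} = \left(-52843\right) \frac{1}{21036} - - \frac{22409}{194046} = - \frac{52843}{21036} + \frac{22409}{194046} = - \frac{543476503}{226775092}$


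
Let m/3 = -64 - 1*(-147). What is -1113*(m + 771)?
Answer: -1135260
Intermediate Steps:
m = 249 (m = 3*(-64 - 1*(-147)) = 3*(-64 + 147) = 3*83 = 249)
-1113*(m + 771) = -1113*(249 + 771) = -1113*1020 = -1135260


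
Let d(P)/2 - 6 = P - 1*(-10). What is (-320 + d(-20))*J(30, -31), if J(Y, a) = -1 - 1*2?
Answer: 984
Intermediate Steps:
d(P) = 32 + 2*P (d(P) = 12 + 2*(P - 1*(-10)) = 12 + 2*(P + 10) = 12 + 2*(10 + P) = 12 + (20 + 2*P) = 32 + 2*P)
J(Y, a) = -3 (J(Y, a) = -1 - 2 = -3)
(-320 + d(-20))*J(30, -31) = (-320 + (32 + 2*(-20)))*(-3) = (-320 + (32 - 40))*(-3) = (-320 - 8)*(-3) = -328*(-3) = 984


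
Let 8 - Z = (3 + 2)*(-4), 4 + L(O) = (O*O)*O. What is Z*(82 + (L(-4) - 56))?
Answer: -1176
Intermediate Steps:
L(O) = -4 + O³ (L(O) = -4 + (O*O)*O = -4 + O²*O = -4 + O³)
Z = 28 (Z = 8 - (3 + 2)*(-4) = 8 - 5*(-4) = 8 - 1*(-20) = 8 + 20 = 28)
Z*(82 + (L(-4) - 56)) = 28*(82 + ((-4 + (-4)³) - 56)) = 28*(82 + ((-4 - 64) - 56)) = 28*(82 + (-68 - 56)) = 28*(82 - 124) = 28*(-42) = -1176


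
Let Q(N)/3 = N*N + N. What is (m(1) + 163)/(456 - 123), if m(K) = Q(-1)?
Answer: 163/333 ≈ 0.48949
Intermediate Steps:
Q(N) = 3*N + 3*N² (Q(N) = 3*(N*N + N) = 3*(N² + N) = 3*(N + N²) = 3*N + 3*N²)
m(K) = 0 (m(K) = 3*(-1)*(1 - 1) = 3*(-1)*0 = 0)
(m(1) + 163)/(456 - 123) = (0 + 163)/(456 - 123) = 163/333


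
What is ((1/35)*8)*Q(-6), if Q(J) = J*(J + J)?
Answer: 576/35 ≈ 16.457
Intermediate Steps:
Q(J) = 2*J² (Q(J) = J*(2*J) = 2*J²)
((1/35)*8)*Q(-6) = ((1/35)*8)*(2*(-6)²) = ((1*(1/35))*8)*(2*36) = ((1/35)*8)*72 = (8/35)*72 = 576/35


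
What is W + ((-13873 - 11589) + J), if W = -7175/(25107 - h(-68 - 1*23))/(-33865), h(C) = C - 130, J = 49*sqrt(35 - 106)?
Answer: -4367918101893/171546544 + 49*I*sqrt(71) ≈ -25462.0 + 412.88*I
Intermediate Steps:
J = 49*I*sqrt(71) (J = 49*sqrt(-71) = 49*(I*sqrt(71)) = 49*I*sqrt(71) ≈ 412.88*I)
h(C) = -130 + C
W = 1435/171546544 (W = -7175/(25107 - (-130 + (-68 - 1*23)))/(-33865) = -7175/(25107 - (-130 + (-68 - 23)))*(-1/33865) = -7175/(25107 - (-130 - 91))*(-1/33865) = -7175/(25107 - 1*(-221))*(-1/33865) = -7175/(25107 + 221)*(-1/33865) = -7175/25328*(-1/33865) = 1435/171546544 ≈ 8.3651e-6)
W + ((-13873 - 11589) + J) = 1435/171546544 + ((-13873 - 11589) + 49*I*sqrt(71)) = 1435/171546544 + (-25462 + 49*I*sqrt(71)) = -4367918101893/171546544 + 49*I*sqrt(71)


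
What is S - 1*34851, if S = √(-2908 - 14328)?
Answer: -34851 + 2*I*√4309 ≈ -34851.0 + 131.29*I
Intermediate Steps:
S = 2*I*√4309 (S = √(-17236) = 2*I*√4309 ≈ 131.29*I)
S - 1*34851 = 2*I*√4309 - 1*34851 = 2*I*√4309 - 34851 = -34851 + 2*I*√4309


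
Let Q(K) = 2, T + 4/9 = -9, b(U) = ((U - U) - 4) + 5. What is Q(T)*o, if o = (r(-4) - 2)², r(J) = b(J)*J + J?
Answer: 200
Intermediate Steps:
b(U) = 1 (b(U) = (0 - 4) + 5 = -4 + 5 = 1)
T = -85/9 (T = -4/9 - 9 = -85/9 ≈ -9.4444)
r(J) = 2*J (r(J) = 1*J + J = J + J = 2*J)
o = 100 (o = (2*(-4) - 2)² = (-8 - 2)² = (-10)² = 100)
Q(T)*o = 2*100 = 200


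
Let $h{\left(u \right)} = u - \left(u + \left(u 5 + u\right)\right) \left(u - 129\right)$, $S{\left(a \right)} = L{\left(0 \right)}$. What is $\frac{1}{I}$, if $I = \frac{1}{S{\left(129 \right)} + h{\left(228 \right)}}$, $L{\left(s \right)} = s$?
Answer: $-157776$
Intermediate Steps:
$S{\left(a \right)} = 0$
$h{\left(u \right)} = u - 7 u \left(-129 + u\right)$ ($h{\left(u \right)} = u - \left(u + \left(5 u + u\right)\right) \left(-129 + u\right) = u - \left(u + 6 u\right) \left(-129 + u\right) = u - 7 u \left(-129 + u\right)$)
$I = - \frac{1}{157776}$ ($I = \frac{1}{0 + 228 \left(904 - 1596\right)} = \frac{1}{0 + 228 \left(-692\right)} = \frac{1}{0 - 157776} = \frac{1}{-157776} = - \frac{1}{157776} \approx -6.3381 \cdot 10^{-6}$)
$\frac{1}{I} = \frac{1}{- \frac{1}{157776}} = -157776$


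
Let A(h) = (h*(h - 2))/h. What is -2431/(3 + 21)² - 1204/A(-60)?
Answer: 271391/17856 ≈ 15.199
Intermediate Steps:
A(h) = -2 + h (A(h) = (h*(-2 + h))/h = -2 + h)
-2431/(3 + 21)² - 1204/A(-60) = -2431/(3 + 21)² - 1204/(-2 - 60) = -2431/(24²) - 1204/(-62) = -2431/576 - 1204*(-1/62) = -2431*1/576 + 602/31 = -2431/576 + 602/31 = 271391/17856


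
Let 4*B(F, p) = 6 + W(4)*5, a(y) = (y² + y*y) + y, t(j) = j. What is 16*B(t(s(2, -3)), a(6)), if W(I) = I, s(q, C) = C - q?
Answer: 104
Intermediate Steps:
a(y) = y + 2*y² (a(y) = (y² + y²) + y = 2*y² + y = y + 2*y²)
B(F, p) = 13/2 (B(F, p) = (6 + 4*5)/4 = (6 + 20)/4 = (¼)*26 = 13/2)
16*B(t(s(2, -3)), a(6)) = 16*(13/2) = 104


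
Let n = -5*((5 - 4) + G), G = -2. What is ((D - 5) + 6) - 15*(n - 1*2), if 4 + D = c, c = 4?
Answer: -44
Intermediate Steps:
D = 0 (D = -4 + 4 = 0)
n = 5 (n = -5*((5 - 4) - 2) = -5*(1 - 2) = -5*(-1) = 5)
((D - 5) + 6) - 15*(n - 1*2) = ((0 - 5) + 6) - 15*(5 - 1*2) = (-5 + 6) - 15*(5 - 2) = 1 - 15*3 = 1 - 45 = -44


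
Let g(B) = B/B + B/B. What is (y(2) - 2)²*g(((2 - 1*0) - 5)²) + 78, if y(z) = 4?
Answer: 86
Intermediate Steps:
g(B) = 2 (g(B) = 1 + 1 = 2)
(y(2) - 2)²*g(((2 - 1*0) - 5)²) + 78 = (4 - 2)²*2 + 78 = 2²*2 + 78 = 4*2 + 78 = 8 + 78 = 86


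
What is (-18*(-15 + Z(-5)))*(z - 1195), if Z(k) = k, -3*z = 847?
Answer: -531840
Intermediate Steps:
z = -847/3 (z = -⅓*847 = -847/3 ≈ -282.33)
(-18*(-15 + Z(-5)))*(z - 1195) = (-18*(-15 - 5))*(-847/3 - 1195) = -18*(-20)*(-4432/3) = 360*(-4432/3) = -531840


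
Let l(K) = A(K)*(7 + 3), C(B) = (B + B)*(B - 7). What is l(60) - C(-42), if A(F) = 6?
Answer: -4056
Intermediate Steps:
C(B) = 2*B*(-7 + B) (C(B) = (2*B)*(-7 + B) = 2*B*(-7 + B))
l(K) = 60 (l(K) = 6*(7 + 3) = 6*10 = 60)
l(60) - C(-42) = 60 - 2*(-42)*(-7 - 42) = 60 - 2*(-42)*(-49) = 60 - 1*4116 = 60 - 4116 = -4056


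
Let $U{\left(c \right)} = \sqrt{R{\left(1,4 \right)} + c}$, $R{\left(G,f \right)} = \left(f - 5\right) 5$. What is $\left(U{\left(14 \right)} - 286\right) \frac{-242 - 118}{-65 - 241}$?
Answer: $- \frac{5660}{17} \approx -332.94$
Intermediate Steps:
$R{\left(G,f \right)} = -25 + 5 f$ ($R{\left(G,f \right)} = \left(-5 + f\right) 5 = -25 + 5 f$)
$U{\left(c \right)} = \sqrt{-5 + c}$ ($U{\left(c \right)} = \sqrt{\left(-25 + 5 \cdot 4\right) + c} = \sqrt{\left(-25 + 20\right) + c} = \sqrt{-5 + c}$)
$\left(U{\left(14 \right)} - 286\right) \frac{-242 - 118}{-65 - 241} = \left(\sqrt{-5 + 14} - 286\right) \frac{-242 - 118}{-65 - 241} = \left(\sqrt{9} - 286\right) \left(- \frac{360}{-306}\right) = \left(3 - 286\right) \left(\left(-360\right) \left(- \frac{1}{306}\right)\right) = \left(-283\right) \frac{20}{17} = - \frac{5660}{17}$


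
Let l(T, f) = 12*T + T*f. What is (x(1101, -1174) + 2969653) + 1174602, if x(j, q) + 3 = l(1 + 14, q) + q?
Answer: 4125648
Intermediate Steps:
x(j, q) = 177 + 16*q (x(j, q) = -3 + ((1 + 14)*(12 + q) + q) = -3 + (15*(12 + q) + q) = -3 + ((180 + 15*q) + q) = -3 + (180 + 16*q) = 177 + 16*q)
(x(1101, -1174) + 2969653) + 1174602 = ((177 + 16*(-1174)) + 2969653) + 1174602 = ((177 - 18784) + 2969653) + 1174602 = (-18607 + 2969653) + 1174602 = 2951046 + 1174602 = 4125648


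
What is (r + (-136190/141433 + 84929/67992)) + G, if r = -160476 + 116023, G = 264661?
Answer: 2117591702860265/9616312536 ≈ 2.2021e+5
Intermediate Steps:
r = -44453
(r + (-136190/141433 + 84929/67992)) + G = (-44453 + (-136190/141433 + 84929/67992)) + 264661 = (-44453 + 2751932777/9616312536) + 264661 = -427471189230031/9616312536 + 264661 = 2117591702860265/9616312536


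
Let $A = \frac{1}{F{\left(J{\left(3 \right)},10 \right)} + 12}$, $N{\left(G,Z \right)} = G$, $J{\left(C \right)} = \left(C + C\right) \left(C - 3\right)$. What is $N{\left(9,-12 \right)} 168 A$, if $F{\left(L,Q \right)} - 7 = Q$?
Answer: $\frac{1512}{29} \approx 52.138$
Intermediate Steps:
$J{\left(C \right)} = 2 C \left(-3 + C\right)$
$F{\left(L,Q \right)} = 7 + Q$
$A = \frac{1}{29}$ ($A = \frac{1}{\left(7 + 10\right) + 12} = \frac{1}{17 + 12} = \frac{1}{29} \approx 0.034483$)
$N{\left(9,-12 \right)} 168 A = 9 \cdot 168 \cdot \frac{1}{29} = 1512 \cdot \frac{1}{29} = \frac{1512}{29}$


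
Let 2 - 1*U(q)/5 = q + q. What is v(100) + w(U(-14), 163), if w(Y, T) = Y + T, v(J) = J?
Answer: 413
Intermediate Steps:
U(q) = 10 - 10*q (U(q) = 10 - 5*(q + q) = 10 - 10*q)
w(Y, T) = T + Y
v(100) + w(U(-14), 163) = 100 + (163 + (10 - 10*(-14))) = 100 + (163 + (10 + 140)) = 100 + (163 + 150) = 100 + 313 = 413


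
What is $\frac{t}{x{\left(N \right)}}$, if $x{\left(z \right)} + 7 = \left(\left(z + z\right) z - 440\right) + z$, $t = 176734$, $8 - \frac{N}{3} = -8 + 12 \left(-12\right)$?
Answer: $\frac{176734}{460833} \approx 0.38351$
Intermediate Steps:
$N = 480$ ($N = 24 - 3 \left(-8 + 12 \left(-12\right)\right) = 24 - 3 \left(-8 - 144\right) = 24 - -456 = 24 + 456 = 480$)
$x{\left(z \right)} = -447 + z + 2 z^{2}$ ($x{\left(z \right)} = -7 + \left(\left(\left(z + z\right) z - 440\right) + z\right) = -7 + \left(\left(2 z z - 440\right) + z\right) = -7 + \left(\left(2 z^{2} - 440\right) + z\right) = -7 + \left(\left(-440 + 2 z^{2}\right) + z\right) = -7 + \left(-440 + z + 2 z^{2}\right) = -447 + z + 2 z^{2}$)
$\frac{t}{x{\left(N \right)}} = \frac{176734}{-447 + 480 + 2 \cdot 480^{2}} = \frac{176734}{-447 + 480 + 2 \cdot 230400} = \frac{176734}{-447 + 480 + 460800} = \frac{176734}{460833}$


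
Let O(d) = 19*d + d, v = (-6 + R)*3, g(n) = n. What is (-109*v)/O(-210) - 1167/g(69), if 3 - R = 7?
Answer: -56967/3220 ≈ -17.692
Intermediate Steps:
R = -4 (R = 3 - 1*7 = 3 - 7 = -4)
v = -30 (v = (-6 - 4)*3 = -10*3 = -30)
O(d) = 20*d
(-109*v)/O(-210) - 1167/g(69) = (-109*(-30))/((20*(-210))) - 1167/69 = 3270/(-4200) - 1167*1/69 = 3270*(-1/4200) - 389/23 = -109/140 - 389/23 = -56967/3220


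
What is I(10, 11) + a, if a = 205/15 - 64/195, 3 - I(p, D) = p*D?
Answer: -6088/65 ≈ -93.661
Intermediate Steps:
I(p, D) = 3 - D*p (I(p, D) = 3 - p*D = 3 - D*p)
a = 867/65 (a = 205*(1/15) - 64*1/195 = 41/3 - 64/195 = 867/65 ≈ 13.338)
I(10, 11) + a = (3 - 1*11*10) + 867/65 = (3 - 110) + 867/65 = -107 + 867/65 = -6088/65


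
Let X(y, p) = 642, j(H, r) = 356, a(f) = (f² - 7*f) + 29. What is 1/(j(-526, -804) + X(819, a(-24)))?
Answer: 1/998 ≈ 0.0010020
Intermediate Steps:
a(f) = 29 + f² - 7*f
1/(j(-526, -804) + X(819, a(-24))) = 1/(356 + 642) = 1/998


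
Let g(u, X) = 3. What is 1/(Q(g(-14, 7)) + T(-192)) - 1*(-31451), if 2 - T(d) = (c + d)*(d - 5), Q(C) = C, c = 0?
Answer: 1189445368/37819 ≈ 31451.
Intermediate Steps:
T(d) = 2 - d*(-5 + d) (T(d) = 2 - (0 + d)*(d - 5) = 2 - d*(-5 + d))
1/(Q(g(-14, 7)) + T(-192)) - 1*(-31451) = 1/(3 + (2 - 1*(-192)**2 + 5*(-192))) - 1*(-31451) = 1/(3 + (2 - 1*36864 - 960)) + 31451 = 1/(3 + (2 - 36864 - 960)) + 31451 = 1/(3 - 37822) + 31451 = 1/(-37819) + 31451 = -1/37819 + 31451 = 1189445368/37819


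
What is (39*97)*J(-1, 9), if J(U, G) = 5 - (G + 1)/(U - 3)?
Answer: 56745/2 ≈ 28373.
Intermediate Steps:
J(U, G) = 5 - (1 + G)/(-3 + U)
(39*97)*J(-1, 9) = (39*97)*((-16 - 1*9 + 5*(-1))/(-3 - 1)) = 3783*((-16 - 9 - 5)/(-4)) = 3783*(-¼*(-30)) = 3783*(15/2) = 56745/2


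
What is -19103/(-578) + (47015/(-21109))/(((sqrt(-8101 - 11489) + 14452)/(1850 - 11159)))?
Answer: 43942864151777749/1274272002226894 - 437662635*I*sqrt(19590)/4409245682446 ≈ 34.485 - 0.013893*I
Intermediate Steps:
-19103/(-578) + (47015/(-21109))/(((sqrt(-8101 - 11489) + 14452)/(1850 - 11159))) = -19103*(-1/578) + (47015*(-1/21109))/(((sqrt(-19590) + 14452)/(-9309))) = 19103/578 - 47015*(-9309/(I*sqrt(19590) + 14452))/21109 = 19103/578 - 47015*(-9309/(14452 + I*sqrt(19590)))/21109 = 19103/578 - 47015/(21109*(-14452/9309 - I*sqrt(19590)/9309))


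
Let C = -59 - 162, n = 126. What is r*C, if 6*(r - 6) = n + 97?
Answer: -57239/6 ≈ -9539.8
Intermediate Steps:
C = -221
r = 259/6 (r = 6 + (126 + 97)/6 = 6 + (⅙)*223 = 6 + 223/6 = 259/6 ≈ 43.167)
r*C = (259/6)*(-221) = -57239/6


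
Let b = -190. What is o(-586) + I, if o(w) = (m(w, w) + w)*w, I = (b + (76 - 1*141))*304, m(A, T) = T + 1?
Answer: 608686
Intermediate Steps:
m(A, T) = 1 + T
I = -77520 (I = (-190 + (76 - 1*141))*304 = (-190 + (76 - 141))*304 = (-190 - 65)*304 = -255*304 = -77520)
o(w) = w*(1 + 2*w) (o(w) = ((1 + w) + w)*w = (1 + 2*w)*w = w*(1 + 2*w))
o(-586) + I = -586*(1 + 2*(-586)) - 77520 = -586*(1 - 1172) - 77520 = -586*(-1171) - 77520 = 686206 - 77520 = 608686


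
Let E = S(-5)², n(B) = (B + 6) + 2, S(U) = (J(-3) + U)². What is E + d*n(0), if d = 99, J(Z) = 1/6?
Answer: 1733713/1296 ≈ 1337.7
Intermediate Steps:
J(Z) = ⅙
S(U) = (⅙ + U)²
n(B) = 8 + B (n(B) = (6 + B) + 2 = 8 + B)
E = 707281/1296 (E = ((1 + 6*(-5))²/36)² = ((1 - 30)²/36)² = ((1/36)*(-29)²)² = ((1/36)*841)² = (841/36)² = 707281/1296 ≈ 545.74)
E + d*n(0) = 707281/1296 + 99*(8 + 0) = 707281/1296 + 99*8 = 707281/1296 + 792 = 1733713/1296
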